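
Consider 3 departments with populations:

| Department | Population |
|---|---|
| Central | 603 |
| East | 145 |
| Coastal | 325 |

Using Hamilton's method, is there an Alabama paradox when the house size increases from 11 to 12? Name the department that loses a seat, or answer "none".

East

At 11 seats: Central 6, East 2, Coastal 3.
At 12 seats: Central 7, East 1, Coastal 4.
East drops from 2 to 1.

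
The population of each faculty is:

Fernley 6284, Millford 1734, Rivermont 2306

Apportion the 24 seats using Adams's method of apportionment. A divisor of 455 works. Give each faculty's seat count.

Fernley: 14, Millford: 4, Rivermont: 6

With modified divisor 455: modified quotas Fernley 13.811, Millford 3.811, Rivermont 5.068.
Rounding up: Fernley 14, Millford 4, Rivermont 6 (total 24).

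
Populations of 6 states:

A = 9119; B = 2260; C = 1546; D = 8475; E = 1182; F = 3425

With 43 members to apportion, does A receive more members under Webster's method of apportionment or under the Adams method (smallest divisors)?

Webster

Webster: A 15, B 4, C 2, D 14, E 2, F 6.
Adams: A 14, B 4, C 3, D 14, E 2, F 6.
A gets 15 under Webster and 14 under Adams.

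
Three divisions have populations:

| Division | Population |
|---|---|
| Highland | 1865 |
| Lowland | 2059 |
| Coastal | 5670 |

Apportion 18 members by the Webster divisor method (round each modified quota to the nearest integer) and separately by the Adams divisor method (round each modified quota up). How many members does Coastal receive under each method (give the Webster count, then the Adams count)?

11 and 10

Webster: Highland 3, Lowland 4, Coastal 11.
Adams: Highland 4, Lowland 4, Coastal 10.
Coastal gets 11 under Webster and 10 under Adams.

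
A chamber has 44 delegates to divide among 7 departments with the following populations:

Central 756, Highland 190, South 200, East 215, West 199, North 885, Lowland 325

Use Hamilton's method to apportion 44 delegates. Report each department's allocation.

Central=12; Highland=3; South=3; East=4; West=3; North=14; Lowland=5

Standard divisor: 2770 ÷ 44 ≈ 62.955.
Standard quotas: Central 12.009, Highland 3.018, South 3.177, East 3.415, West 3.161, North 14.058, Lowland 5.162.
Lower quotas: Central 12, Highland 3, South 3, East 3, West 3, North 14, Lowland 5 (sum 43, leaving 1 seat).
Remainders in descending order: East 0.415, South 0.177, Lowland 0.162, West 0.161, North 0.058, Highland 0.018, Central 0.009.
Largest remainder: East receives the extra seat.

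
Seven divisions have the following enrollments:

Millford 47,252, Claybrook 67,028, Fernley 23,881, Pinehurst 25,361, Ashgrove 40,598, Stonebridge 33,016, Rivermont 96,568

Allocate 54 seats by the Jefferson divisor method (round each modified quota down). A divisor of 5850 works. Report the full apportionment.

Millford 8, Claybrook 11, Fernley 4, Pinehurst 4, Ashgrove 6, Stonebridge 5, Rivermont 16

With modified divisor 5850: modified quotas Millford 8.077, Claybrook 11.458, Fernley 4.082, Pinehurst 4.335, Ashgrove 6.940, Stonebridge 5.644, Rivermont 16.507.
Rounding down: Millford 8, Claybrook 11, Fernley 4, Pinehurst 4, Ashgrove 6, Stonebridge 5, Rivermont 16 (total 54).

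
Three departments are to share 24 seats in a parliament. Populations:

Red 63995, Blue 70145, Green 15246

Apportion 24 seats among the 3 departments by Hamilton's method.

Red 10, Blue 11, Green 3

Total 149386; standard divisor 149386/24 ≈ 6224.417.
Standard quotas: Red 10.2813, Blue 11.2693, Green 2.4494.
Lower quotas: Red 10, Blue 11, Green 2 (sum 23, leaving 1 seat).
Remainders in descending order: Green 0.4494, Red 0.2813, Blue 0.2693.
The surplus seat goes to Green.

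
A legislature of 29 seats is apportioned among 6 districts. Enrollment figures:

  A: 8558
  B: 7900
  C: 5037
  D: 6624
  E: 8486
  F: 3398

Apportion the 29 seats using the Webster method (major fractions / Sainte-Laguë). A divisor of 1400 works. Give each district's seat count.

A 6, B 6, C 4, D 5, E 6, F 2

With modified divisor 1400: modified quotas A 6.113, B 5.643, C 3.598, D 4.731, E 6.061, F 2.427.
Rounding to the nearest integer: A 6, B 6, C 4, D 5, E 6, F 2 (total 29).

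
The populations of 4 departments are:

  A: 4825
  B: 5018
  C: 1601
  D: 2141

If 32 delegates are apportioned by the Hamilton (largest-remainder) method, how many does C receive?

4

Total 13585; standard divisor 13585/32 ≈ 424.531.
Standard quotas: A 11.3655, B 11.8201, C 3.7712, D 5.0432.
Lower quotas: A 11, B 11, C 3, D 5 (sum 30, leaving 2 seats).
Remainders in descending order: B 0.8201, C 0.7712, A 0.3655, D 0.0432.
Largest remainders: B, C receive the extra seats.
C receives 4.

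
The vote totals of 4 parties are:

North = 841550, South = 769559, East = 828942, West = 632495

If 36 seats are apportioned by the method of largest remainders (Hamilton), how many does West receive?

The standard divisor is 3072546/36 ≈ 85348.5.
Standard quotas: North 9.8602, South 9.0167, East 9.7124, West 7.4107.
Lower quotas: North 9, South 9, East 9, West 7 (sum 34, leaving 2 seats).
Remainders in descending order: North 0.8602, East 0.7124, West 0.4107, South 0.0167.
Largest remainders: North, East receive the extra seats.
West receives 7.

7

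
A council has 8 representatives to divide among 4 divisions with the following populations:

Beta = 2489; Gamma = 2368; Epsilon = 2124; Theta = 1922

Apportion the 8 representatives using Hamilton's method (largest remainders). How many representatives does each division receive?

Standard divisor: 8903 ÷ 8 ≈ 1112.875.
Standard quotas: Beta 2.237, Gamma 2.128, Epsilon 1.909, Theta 1.727.
Lower quotas: Beta 2, Gamma 2, Epsilon 1, Theta 1 (sum 6, leaving 2 seats).
Remainders in descending order: Epsilon 0.909, Theta 0.727, Beta 0.237, Gamma 0.128.
The surplus seats go to Epsilon, Theta.

Beta=2; Gamma=2; Epsilon=2; Theta=2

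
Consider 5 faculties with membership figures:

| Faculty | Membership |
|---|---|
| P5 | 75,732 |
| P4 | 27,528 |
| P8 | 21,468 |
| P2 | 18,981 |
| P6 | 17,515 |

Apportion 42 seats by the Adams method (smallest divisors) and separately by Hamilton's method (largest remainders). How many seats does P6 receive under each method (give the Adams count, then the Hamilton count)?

Adams: P5 19, P4 7, P8 6, P2 5, P6 5.
Hamilton: P5 20, P4 7, P8 6, P2 5, P6 4.
P6 gets 5 under Adams and 4 under Hamilton.

5 and 4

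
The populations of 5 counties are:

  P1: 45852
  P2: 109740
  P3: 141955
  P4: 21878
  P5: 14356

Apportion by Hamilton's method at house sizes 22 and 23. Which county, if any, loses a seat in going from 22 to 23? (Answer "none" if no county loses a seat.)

P4

At 22 seats: P1 3, P2 7, P3 9, P4 2, P5 1.
At 23 seats: P1 3, P2 8, P3 10, P4 1, P5 1.
P4 drops from 2 to 1.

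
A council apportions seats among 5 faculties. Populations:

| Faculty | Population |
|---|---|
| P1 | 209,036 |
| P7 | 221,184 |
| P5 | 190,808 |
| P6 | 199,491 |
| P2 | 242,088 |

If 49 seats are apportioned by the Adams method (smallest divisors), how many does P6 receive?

9

Standard divisor 1062607/49 ≈ 21685.857; standard quotas: P1 9.639, P7 10.199, P5 8.799, P6 9.199, P2 11.163.
Rounding up gives 10, 11, 9, 10, 12 = 52 seats, so the divisor must be adjusted.
With modified divisor 22700: modified quotas P1 9.209, P7 9.744, P5 8.406, P6 8.788, P2 10.665.
Rounding up: P1 10, P7 10, P5 9, P6 9, P2 11 (total 49).
P6 receives 9.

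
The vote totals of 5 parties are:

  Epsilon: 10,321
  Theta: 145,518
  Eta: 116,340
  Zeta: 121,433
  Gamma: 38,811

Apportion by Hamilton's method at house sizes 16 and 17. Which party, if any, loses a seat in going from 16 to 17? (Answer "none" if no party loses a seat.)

At 16 seats: Epsilon 0, Theta 5, Eta 4, Zeta 5, Gamma 2.
At 17 seats: Epsilon 0, Theta 6, Eta 5, Zeta 5, Gamma 1.
Gamma drops from 2 to 1.

Gamma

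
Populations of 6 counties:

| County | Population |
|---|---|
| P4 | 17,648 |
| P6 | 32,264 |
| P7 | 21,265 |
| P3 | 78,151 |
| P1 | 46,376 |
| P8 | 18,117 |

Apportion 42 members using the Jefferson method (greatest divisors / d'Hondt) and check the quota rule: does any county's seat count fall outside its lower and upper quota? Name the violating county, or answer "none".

Standard quotas: P4 3.467, P6 6.337, P7 4.177, P3 15.351, P1 9.109, P8 3.559.
Jefferson allocation: P4 3, P6 6, P7 4, P3 16, P1 10, P8 3.
Every allocation lies between the lower and upper quota.

none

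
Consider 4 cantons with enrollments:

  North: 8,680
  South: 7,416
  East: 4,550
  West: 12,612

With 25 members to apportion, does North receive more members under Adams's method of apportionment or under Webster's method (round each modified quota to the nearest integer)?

Webster

Adams: North 6, South 6, East 4, West 9.
Webster: North 7, South 6, East 3, West 9.
North gets 6 under Adams and 7 under Webster.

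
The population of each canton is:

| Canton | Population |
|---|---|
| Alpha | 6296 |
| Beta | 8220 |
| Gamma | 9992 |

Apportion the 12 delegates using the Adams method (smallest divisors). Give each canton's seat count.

Alpha 3; Beta 4; Gamma 5

Standard divisor 24508/12 ≈ 2042.333; standard quotas: Alpha 3.083, Beta 4.025, Gamma 4.892.
Rounding up gives 4, 5, 5 = 14 seats, so the divisor must be adjusted.
With modified divisor 2300: modified quotas Alpha 2.737, Beta 3.574, Gamma 4.344.
Rounding up: Alpha 3, Beta 4, Gamma 5 (total 12).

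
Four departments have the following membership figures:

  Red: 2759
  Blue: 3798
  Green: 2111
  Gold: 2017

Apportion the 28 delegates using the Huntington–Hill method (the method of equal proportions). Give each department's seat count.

Red: 7; Blue: 10; Green: 6; Gold: 5

With divisor 377: modified quotas Red 7.318, Blue 10.074, Green 5.599, Gold 5.350.
Geometric-mean thresholds: Red √(7·8)=7.483, Blue √(10·11)=10.488, Green √(5·6)=5.477, Gold √(5·6)=5.477.
Each quota rounded against its threshold gives Red 7, Blue 10, Green 6, Gold 5 (total 28).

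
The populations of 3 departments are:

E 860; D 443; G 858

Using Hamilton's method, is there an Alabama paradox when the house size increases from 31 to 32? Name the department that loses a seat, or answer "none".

D

At 31 seats: E 12, D 7, G 12.
At 32 seats: E 13, D 6, G 13.
D drops from 7 to 6.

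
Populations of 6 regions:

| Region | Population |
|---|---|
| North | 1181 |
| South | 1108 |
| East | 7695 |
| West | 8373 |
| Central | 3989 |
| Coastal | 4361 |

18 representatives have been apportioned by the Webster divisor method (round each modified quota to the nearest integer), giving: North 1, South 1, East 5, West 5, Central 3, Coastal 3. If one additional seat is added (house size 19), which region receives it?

Priority for the next seat is population ÷ (current seats + 0.5).
Priorities: North 787.333, South 738.667, East 1399.091, West 1522.364, Central 1139.714, Coastal 1246.000.
Highest priority: West.

West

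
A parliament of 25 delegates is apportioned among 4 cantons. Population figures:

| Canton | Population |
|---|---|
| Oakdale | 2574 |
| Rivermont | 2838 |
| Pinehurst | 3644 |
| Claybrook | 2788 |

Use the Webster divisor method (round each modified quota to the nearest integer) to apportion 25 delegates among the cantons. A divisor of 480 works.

Oakdale=5, Rivermont=6, Pinehurst=8, Claybrook=6

With modified divisor 480: modified quotas Oakdale 5.362, Rivermont 5.912, Pinehurst 7.592, Claybrook 5.808.
Rounding to the nearest integer: Oakdale 5, Rivermont 6, Pinehurst 8, Claybrook 6 (total 25).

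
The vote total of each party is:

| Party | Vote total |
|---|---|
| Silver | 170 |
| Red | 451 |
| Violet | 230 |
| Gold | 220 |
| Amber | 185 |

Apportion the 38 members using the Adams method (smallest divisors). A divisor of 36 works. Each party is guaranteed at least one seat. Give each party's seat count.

With modified divisor 36: modified quotas Silver 4.722, Red 12.528, Violet 6.389, Gold 6.111, Amber 5.139.
Rounding up: Silver 5, Red 13, Violet 7, Gold 7, Amber 6 (total 38).

Silver 5; Red 13; Violet 7; Gold 7; Amber 6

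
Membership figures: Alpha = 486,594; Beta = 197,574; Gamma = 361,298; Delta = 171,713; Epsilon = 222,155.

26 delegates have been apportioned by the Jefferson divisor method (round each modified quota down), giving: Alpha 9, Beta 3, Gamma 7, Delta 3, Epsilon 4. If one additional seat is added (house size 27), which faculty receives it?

Priority for the next seat is population ÷ (current seats + 1).
Priorities: Alpha 48659.400, Beta 49393.500, Gamma 45162.250, Delta 42928.250, Epsilon 44431.000.
Highest priority: Beta.

Beta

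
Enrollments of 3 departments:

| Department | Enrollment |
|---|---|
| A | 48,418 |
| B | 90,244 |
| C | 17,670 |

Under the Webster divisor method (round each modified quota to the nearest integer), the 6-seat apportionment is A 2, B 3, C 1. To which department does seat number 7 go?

Priority for the next seat is population ÷ (current seats + 0.5).
Priorities: A 19367.200, B 25784.000, C 11780.000.
Highest priority: B.

B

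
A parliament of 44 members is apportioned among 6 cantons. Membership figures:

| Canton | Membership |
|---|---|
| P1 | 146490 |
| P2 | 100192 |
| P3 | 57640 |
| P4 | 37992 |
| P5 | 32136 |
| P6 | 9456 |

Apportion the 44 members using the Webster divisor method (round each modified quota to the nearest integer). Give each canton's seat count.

Standard divisor 383906/44 ≈ 8725.136; standard quotas: P1 16.789, P2 11.483, P3 6.606, P4 4.354, P5 3.683, P6 1.084.
Rounding to the nearest integer gives P1 17, P2 11, P3 7, P4 4, P5 4, P6 1 — total 44, matching the house size, so no adjustment is needed.

P1 17, P2 11, P3 7, P4 4, P5 4, P6 1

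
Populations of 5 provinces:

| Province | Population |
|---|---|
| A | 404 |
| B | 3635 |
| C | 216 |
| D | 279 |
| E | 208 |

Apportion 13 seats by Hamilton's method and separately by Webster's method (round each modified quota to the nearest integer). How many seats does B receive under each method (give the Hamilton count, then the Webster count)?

10 and 9

Hamilton: A 1, B 10, C 1, D 1, E 0.
Webster: A 1, B 9, C 1, D 1, E 1.
B gets 10 under Hamilton and 9 under Webster.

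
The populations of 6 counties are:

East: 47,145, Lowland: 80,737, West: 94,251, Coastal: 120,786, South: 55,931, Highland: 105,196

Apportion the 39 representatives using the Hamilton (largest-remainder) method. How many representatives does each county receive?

East=4, Lowland=6, West=7, Coastal=10, South=4, Highland=8

Total 504046; standard divisor 504046/39 ≈ 12924.256.
Standard quotas: East 3.6478, Lowland 6.2469, West 7.2926, Coastal 9.3457, South 4.3276, Highland 8.1394.
Lower quotas: East 3, Lowland 6, West 7, Coastal 9, South 4, Highland 8 (sum 37, leaving 2 seats).
Remainders in descending order: East 0.6478, Coastal 0.3457, South 0.3276, West 0.2926, Lowland 0.2469, Highland 0.1394.
The surplus seats go to East, Coastal.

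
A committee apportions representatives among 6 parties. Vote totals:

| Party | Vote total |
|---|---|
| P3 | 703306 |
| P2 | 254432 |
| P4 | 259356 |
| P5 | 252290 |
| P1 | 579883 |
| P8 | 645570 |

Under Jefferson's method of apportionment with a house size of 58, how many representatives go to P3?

Standard divisor 2694837/58 ≈ 46462.707; standard quotas: P3 15.137, P2 5.476, P4 5.582, P5 5.430, P1 12.481, P8 13.894.
Rounding down gives 15, 5, 5, 5, 12, 13 = 55 seats, so the divisor must be adjusted.
With modified divisor 43600: modified quotas P3 16.131, P2 5.836, P4 5.949, P5 5.786, P1 13.300, P8 14.807.
Rounding down: P3 16, P2 5, P4 5, P5 5, P1 13, P8 14 (total 58).
P3 receives 16.

16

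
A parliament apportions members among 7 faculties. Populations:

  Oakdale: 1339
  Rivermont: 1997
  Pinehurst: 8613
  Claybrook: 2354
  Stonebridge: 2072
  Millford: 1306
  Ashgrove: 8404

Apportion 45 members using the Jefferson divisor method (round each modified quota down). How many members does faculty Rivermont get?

3

Standard divisor 26085/45 ≈ 579.667; standard quotas: Oakdale 2.310, Rivermont 3.445, Pinehurst 14.859, Claybrook 4.061, Stonebridge 3.574, Millford 2.253, Ashgrove 14.498.
Rounding down gives 2, 3, 14, 4, 3, 2, 14 = 42 seats, so the divisor must be adjusted.
With modified divisor 530: modified quotas Oakdale 2.526, Rivermont 3.768, Pinehurst 16.251, Claybrook 4.442, Stonebridge 3.909, Millford 2.464, Ashgrove 15.857.
Rounding down: Oakdale 2, Rivermont 3, Pinehurst 16, Claybrook 4, Stonebridge 3, Millford 2, Ashgrove 15 (total 45).
Rivermont receives 3.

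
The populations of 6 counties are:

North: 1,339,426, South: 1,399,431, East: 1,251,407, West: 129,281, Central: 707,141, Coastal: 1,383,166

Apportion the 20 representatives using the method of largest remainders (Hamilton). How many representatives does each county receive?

North: 4, South: 5, East: 4, West: 0, Central: 2, Coastal: 5

Standard divisor: 6209852 ÷ 20 ≈ 310492.6.
Standard quotas: North 4.3139, South 4.5071, East 4.0304, West 0.4164, Central 2.2775, Coastal 4.4547.
Lower quotas: North 4, South 4, East 4, West 0, Central 2, Coastal 4 (sum 18, leaving 2 seats).
Remainders in descending order: South 0.5071, Coastal 0.4547, West 0.4164, North 0.3139, Central 0.2775, East 0.0304.
The surplus seats go to South, Coastal.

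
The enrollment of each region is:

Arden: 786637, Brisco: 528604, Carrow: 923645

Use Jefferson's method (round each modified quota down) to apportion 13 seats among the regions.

Standard divisor 2238886/13 ≈ 172222; standard quotas: Arden 4.568, Brisco 3.069, Carrow 5.363.
Rounding down gives 4, 3, 5 = 12 seats, so the divisor must be adjusted.
With modified divisor 155600: modified quotas Arden 5.056, Brisco 3.397, Carrow 5.936.
Rounding down: Arden 5, Brisco 3, Carrow 5 (total 13).

Arden: 5; Brisco: 3; Carrow: 5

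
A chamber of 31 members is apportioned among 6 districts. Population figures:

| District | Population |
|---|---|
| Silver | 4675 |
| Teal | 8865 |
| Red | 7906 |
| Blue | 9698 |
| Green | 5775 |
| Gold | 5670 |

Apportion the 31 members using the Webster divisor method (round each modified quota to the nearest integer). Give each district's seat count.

Standard divisor 42589/31 ≈ 1373.839; standard quotas: Silver 3.403, Teal 6.453, Red 5.755, Blue 7.059, Green 4.204, Gold 4.127.
Rounding to the nearest integer gives 3, 6, 6, 7, 4, 4 = 30 seats, so the divisor must be adjusted.
With modified divisor 1350: modified quotas Silver 3.463, Teal 6.567, Red 5.856, Blue 7.184, Green 4.278, Gold 4.200.
Rounding to the nearest integer: Silver 3, Teal 7, Red 6, Blue 7, Green 4, Gold 4 (total 31).

Silver: 3; Teal: 7; Red: 6; Blue: 7; Green: 4; Gold: 4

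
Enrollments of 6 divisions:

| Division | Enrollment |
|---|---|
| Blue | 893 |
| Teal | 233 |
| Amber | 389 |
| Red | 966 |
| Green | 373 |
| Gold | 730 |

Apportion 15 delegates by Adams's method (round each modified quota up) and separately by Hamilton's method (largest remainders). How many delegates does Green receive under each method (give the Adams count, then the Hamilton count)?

2 and 1

Adams: Blue 3, Teal 1, Amber 2, Red 4, Green 2, Gold 3.
Hamilton: Blue 4, Teal 1, Amber 2, Red 4, Green 1, Gold 3.
Green gets 2 under Adams and 1 under Hamilton.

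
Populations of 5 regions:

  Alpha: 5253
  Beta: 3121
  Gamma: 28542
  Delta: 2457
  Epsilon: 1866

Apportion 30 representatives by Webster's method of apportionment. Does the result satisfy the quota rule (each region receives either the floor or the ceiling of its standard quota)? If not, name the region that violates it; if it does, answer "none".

Standard quotas: Alpha 3.821, Beta 2.270, Gamma 20.763, Delta 1.787, Epsilon 1.357.
Webster allocation: Alpha 4, Beta 2, Gamma 21, Delta 2, Epsilon 1.
Every allocation lies between the lower and upper quota.

none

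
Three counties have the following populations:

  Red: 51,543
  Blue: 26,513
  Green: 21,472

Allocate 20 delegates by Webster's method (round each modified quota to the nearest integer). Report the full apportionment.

Red 11, Blue 5, Green 4

Standard divisor 99528/20 ≈ 4976.4; standard quotas: Red 10.357, Blue 5.328, Green 4.315.
Rounding to the nearest integer gives 10, 5, 4 = 19 seats, so the divisor must be adjusted.
With modified divisor 4860: modified quotas Red 10.606, Blue 5.455, Green 4.418.
Rounding to the nearest integer: Red 11, Blue 5, Green 4 (total 20).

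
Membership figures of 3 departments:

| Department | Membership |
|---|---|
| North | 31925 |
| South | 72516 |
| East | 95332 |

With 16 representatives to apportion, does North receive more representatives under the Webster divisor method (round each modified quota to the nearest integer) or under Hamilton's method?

Webster

Webster: North 3, South 6, East 7.
Hamilton: North 2, South 6, East 8.
North gets 3 under Webster and 2 under Hamilton.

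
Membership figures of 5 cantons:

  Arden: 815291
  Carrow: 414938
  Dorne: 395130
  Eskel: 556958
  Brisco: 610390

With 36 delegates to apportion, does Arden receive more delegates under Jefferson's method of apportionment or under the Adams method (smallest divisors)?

Jefferson: Arden 11, Carrow 5, Dorne 5, Eskel 7, Brisco 8.
Adams: Arden 10, Carrow 6, Dorne 5, Eskel 7, Brisco 8.
Arden gets 11 under Jefferson and 10 under Adams.

Jefferson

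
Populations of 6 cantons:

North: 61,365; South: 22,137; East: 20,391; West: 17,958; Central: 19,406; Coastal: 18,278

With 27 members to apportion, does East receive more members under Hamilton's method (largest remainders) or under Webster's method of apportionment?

Hamilton

Hamilton: North 10, South 4, East 4, West 3, Central 3, Coastal 3.
Webster: North 11, South 4, East 3, West 3, Central 3, Coastal 3.
East gets 4 under Hamilton and 3 under Webster.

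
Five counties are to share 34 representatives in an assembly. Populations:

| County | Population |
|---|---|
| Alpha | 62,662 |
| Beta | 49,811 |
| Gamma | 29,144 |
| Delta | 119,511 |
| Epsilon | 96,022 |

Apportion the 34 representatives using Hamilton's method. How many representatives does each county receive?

The standard divisor is 357150/34 ≈ 10504.412.
Standard quotas: Alpha 5.9653, Beta 4.7419, Gamma 2.7745, Delta 11.3772, Epsilon 9.1411.
Lower quotas: Alpha 5, Beta 4, Gamma 2, Delta 11, Epsilon 9 (sum 31, leaving 3 seats).
Remainders in descending order: Alpha 0.9653, Gamma 0.7745, Beta 0.7419, Delta 0.3772, Epsilon 0.1411.
Largest remainders: Alpha, Gamma, Beta receive the extra seats.

Alpha 6, Beta 5, Gamma 3, Delta 11, Epsilon 9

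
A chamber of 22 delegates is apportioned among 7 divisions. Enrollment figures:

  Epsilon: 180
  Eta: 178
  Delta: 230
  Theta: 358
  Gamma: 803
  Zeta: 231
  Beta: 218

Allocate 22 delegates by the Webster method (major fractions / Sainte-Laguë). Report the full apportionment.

Epsilon 2, Eta 2, Delta 2, Theta 4, Gamma 8, Zeta 2, Beta 2

Standard divisor 2198/22 ≈ 99.909; standard quotas: Epsilon 1.802, Eta 1.782, Delta 2.302, Theta 3.583, Gamma 8.037, Zeta 2.312, Beta 2.182.
Rounding to the nearest integer gives Epsilon 2, Eta 2, Delta 2, Theta 4, Gamma 8, Zeta 2, Beta 2 — total 22, matching the house size, so no adjustment is needed.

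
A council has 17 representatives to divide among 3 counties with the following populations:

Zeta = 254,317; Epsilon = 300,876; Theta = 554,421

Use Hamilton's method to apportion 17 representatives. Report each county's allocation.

Standard divisor: 1109614 ÷ 17 ≈ 65271.412.
Standard quotas: Zeta 3.8963, Epsilon 4.6096, Theta 8.4941.
Lower quotas: Zeta 3, Epsilon 4, Theta 8 (sum 15, leaving 2 seats).
Remainders in descending order: Zeta 0.8963, Epsilon 0.6096, Theta 0.4941.
Largest remainders: Zeta, Epsilon receive the extra seats.

Zeta 4; Epsilon 5; Theta 8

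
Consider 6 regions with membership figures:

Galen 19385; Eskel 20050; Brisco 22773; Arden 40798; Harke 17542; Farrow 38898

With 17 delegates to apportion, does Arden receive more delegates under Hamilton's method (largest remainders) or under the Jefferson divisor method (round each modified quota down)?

Hamilton: Galen 2, Eskel 2, Brisco 3, Arden 4, Harke 2, Farrow 4.
Jefferson: Galen 2, Eskel 2, Brisco 2, Arden 5, Harke 2, Farrow 4.
Arden gets 4 under Hamilton and 5 under Jefferson.

Jefferson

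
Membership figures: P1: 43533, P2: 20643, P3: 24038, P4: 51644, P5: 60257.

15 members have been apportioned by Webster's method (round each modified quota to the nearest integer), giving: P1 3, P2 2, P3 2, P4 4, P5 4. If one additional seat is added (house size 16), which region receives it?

P5

Priority for the next seat is population ÷ (current seats + 0.5).
Priorities: P1 12438.000, P2 8257.200, P3 9615.200, P4 11476.444, P5 13390.444.
Highest priority: P5.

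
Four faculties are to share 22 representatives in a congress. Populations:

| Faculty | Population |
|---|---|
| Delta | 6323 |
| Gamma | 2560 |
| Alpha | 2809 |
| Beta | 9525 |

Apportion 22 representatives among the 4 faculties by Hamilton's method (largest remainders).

Delta=6, Gamma=3, Alpha=3, Beta=10

Standard divisor: 21217 ÷ 22 ≈ 964.409.
Standard quotas: Delta 6.5563, Gamma 2.6545, Alpha 2.9127, Beta 9.8765.
Lower quotas: Delta 6, Gamma 2, Alpha 2, Beta 9 (sum 19, leaving 3 seats).
Remainders in descending order: Alpha 0.9127, Beta 0.8765, Gamma 0.6545, Delta 0.5563.
The surplus seats go to Alpha, Beta, Gamma.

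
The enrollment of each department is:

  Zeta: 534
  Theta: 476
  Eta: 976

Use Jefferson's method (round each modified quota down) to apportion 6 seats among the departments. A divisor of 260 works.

Zeta 2; Theta 1; Eta 3

With modified divisor 260: modified quotas Zeta 2.054, Theta 1.831, Eta 3.754.
Rounding down: Zeta 2, Theta 1, Eta 3 (total 6).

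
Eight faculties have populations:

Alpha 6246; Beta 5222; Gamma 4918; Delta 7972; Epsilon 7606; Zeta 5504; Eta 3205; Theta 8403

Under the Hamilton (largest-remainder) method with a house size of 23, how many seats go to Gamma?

The standard divisor is 49076/23 ≈ 2133.739.
Standard quotas: Alpha 2.9273, Beta 2.4473, Gamma 2.3049, Delta 3.7362, Epsilon 3.5646, Zeta 2.5795, Eta 1.5021, Theta 3.9382.
Lower quotas: Alpha 2, Beta 2, Gamma 2, Delta 3, Epsilon 3, Zeta 2, Eta 1, Theta 3 (sum 18, leaving 5 seats).
Remainders in descending order: Theta 0.9382, Alpha 0.9273, Delta 0.7362, Zeta 0.5795, Epsilon 0.5646, Eta 0.5021, Beta 0.4473, Gamma 0.3049.
Largest remainders: Theta, Alpha, Delta, Zeta, Epsilon receive the extra seats.
Gamma receives 2.

2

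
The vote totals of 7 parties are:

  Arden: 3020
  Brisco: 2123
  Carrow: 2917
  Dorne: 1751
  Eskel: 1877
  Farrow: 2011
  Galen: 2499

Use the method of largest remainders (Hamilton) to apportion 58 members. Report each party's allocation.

The standard divisor is 16198/58 ≈ 279.276.
Standard quotas: Arden 10.814, Brisco 7.602, Carrow 10.445, Dorne 6.270, Eskel 6.721, Farrow 7.201, Galen 8.948.
Lower quotas: Arden 10, Brisco 7, Carrow 10, Dorne 6, Eskel 6, Farrow 7, Galen 8 (sum 54, leaving 4 seats).
Remainders in descending order: Galen 0.948, Arden 0.814, Eskel 0.721, Brisco 0.602, Carrow 0.445, Dorne 0.270, Farrow 0.201.
Largest remainders: Galen, Arden, Eskel, Brisco receive the extra seats.

Arden=11; Brisco=8; Carrow=10; Dorne=6; Eskel=7; Farrow=7; Galen=9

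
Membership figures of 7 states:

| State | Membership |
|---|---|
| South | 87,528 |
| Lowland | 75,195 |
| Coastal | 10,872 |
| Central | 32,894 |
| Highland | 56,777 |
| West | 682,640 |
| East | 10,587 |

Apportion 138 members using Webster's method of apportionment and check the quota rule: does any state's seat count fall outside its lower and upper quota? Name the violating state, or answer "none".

West

Standard quotas: South 12.628, Lowland 10.849, Coastal 1.569, Central 4.746, Highland 8.192, West 98.489, East 1.527.
Webster allocation: South 13, Lowland 11, Coastal 2, Central 5, Highland 8, West 97, East 2.
West has quota 98.489 (lower 98, upper 99) but receives 97 — outside the quota interval.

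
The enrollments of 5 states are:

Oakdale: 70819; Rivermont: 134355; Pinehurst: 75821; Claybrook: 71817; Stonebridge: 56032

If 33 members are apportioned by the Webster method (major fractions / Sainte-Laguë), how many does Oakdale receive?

6

Standard divisor 408844/33 ≈ 12389.212; standard quotas: Oakdale 5.716, Rivermont 10.845, Pinehurst 6.120, Claybrook 5.797, Stonebridge 4.523.
Rounding to the nearest integer gives 6, 11, 6, 6, 5 = 34 seats, so the divisor must be adjusted.
With modified divisor 12600: modified quotas Oakdale 5.621, Rivermont 10.663, Pinehurst 6.018, Claybrook 5.700, Stonebridge 4.447.
Rounding to the nearest integer: Oakdale 6, Rivermont 11, Pinehurst 6, Claybrook 6, Stonebridge 4 (total 33).
Oakdale receives 6.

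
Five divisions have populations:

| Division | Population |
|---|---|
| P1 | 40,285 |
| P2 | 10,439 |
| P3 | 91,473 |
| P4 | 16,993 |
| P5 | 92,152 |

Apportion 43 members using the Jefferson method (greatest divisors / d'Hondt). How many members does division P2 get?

1

Standard divisor 251342/43 ≈ 5845.163; standard quotas: P1 6.892, P2 1.786, P3 15.649, P4 2.907, P5 15.766.
Rounding down gives 6, 1, 15, 2, 15 = 39 seats, so the divisor must be adjusted.
With modified divisor 5500: modified quotas P1 7.325, P2 1.898, P3 16.631, P4 3.090, P5 16.755.
Rounding down: P1 7, P2 1, P3 16, P4 3, P5 16 (total 43).
P2 receives 1.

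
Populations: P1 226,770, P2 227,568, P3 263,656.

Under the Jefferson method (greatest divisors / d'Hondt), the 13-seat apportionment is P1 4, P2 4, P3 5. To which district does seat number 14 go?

Priority for the next seat is population ÷ (current seats + 1).
Priorities: P1 45354.000, P2 45513.600, P3 43942.667.
Highest priority: P2.

P2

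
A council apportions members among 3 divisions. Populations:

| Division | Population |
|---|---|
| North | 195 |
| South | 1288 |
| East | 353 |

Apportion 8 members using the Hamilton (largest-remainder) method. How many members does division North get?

1

The standard divisor is 1836/8 ≈ 229.5.
Standard quotas: North 0.850, South 5.612, East 1.538.
Lower quotas: North 0, South 5, East 1 (sum 6, leaving 2 seats).
Remainders in descending order: North 0.850, South 0.612, East 0.538.
Largest remainders: North, South receive the extra seats.
North receives 1.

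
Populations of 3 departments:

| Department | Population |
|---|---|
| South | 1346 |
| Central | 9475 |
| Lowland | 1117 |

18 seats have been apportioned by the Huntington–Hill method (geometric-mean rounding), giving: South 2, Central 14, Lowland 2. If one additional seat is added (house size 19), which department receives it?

Central

Priority for the next seat is population ÷ (√(s·(s+1))).
Priorities: South 549.502, Central 653.837, Lowland 456.013.
Highest priority: Central.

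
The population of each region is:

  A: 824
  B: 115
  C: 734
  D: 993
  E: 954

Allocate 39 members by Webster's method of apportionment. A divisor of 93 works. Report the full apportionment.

With modified divisor 93: modified quotas A 8.860, B 1.237, C 7.892, D 10.677, E 10.258.
Rounding to the nearest integer: A 9, B 1, C 8, D 11, E 10 (total 39).

A=9, B=1, C=8, D=11, E=10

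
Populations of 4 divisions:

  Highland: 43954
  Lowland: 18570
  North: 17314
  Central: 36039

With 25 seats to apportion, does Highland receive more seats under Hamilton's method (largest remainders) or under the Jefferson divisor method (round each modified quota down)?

Hamilton: Highland 9, Lowland 4, North 4, Central 8.
Jefferson: Highland 10, Lowland 4, North 3, Central 8.
Highland gets 9 under Hamilton and 10 under Jefferson.

Jefferson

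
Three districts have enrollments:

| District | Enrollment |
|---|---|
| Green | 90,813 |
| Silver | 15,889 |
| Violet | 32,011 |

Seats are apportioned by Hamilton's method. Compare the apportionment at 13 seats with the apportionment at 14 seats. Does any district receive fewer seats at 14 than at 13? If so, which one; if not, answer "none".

At 13 seats: Green 9, Silver 1, Violet 3.
At 14 seats: Green 9, Silver 2, Violet 3.
No district's allocation decreased.

none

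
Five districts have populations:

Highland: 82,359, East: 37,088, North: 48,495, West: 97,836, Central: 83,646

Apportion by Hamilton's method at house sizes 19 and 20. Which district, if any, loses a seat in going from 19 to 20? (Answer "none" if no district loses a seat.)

At 19 seats: Highland 4, East 2, North 3, West 5, Central 5.
At 20 seats: Highland 5, East 2, North 3, West 5, Central 5.
No district's allocation decreased.

none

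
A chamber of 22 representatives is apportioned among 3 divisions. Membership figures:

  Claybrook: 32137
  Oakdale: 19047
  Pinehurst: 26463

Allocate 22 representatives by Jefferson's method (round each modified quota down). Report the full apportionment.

Claybrook: 9; Oakdale: 5; Pinehurst: 8

Standard divisor 77647/22 ≈ 3529.409; standard quotas: Claybrook 9.105, Oakdale 5.397, Pinehurst 7.498.
Rounding down gives 9, 5, 7 = 21 seats, so the divisor must be adjusted.
With modified divisor 3260: modified quotas Claybrook 9.858, Oakdale 5.843, Pinehurst 8.117.
Rounding down: Claybrook 9, Oakdale 5, Pinehurst 8 (total 22).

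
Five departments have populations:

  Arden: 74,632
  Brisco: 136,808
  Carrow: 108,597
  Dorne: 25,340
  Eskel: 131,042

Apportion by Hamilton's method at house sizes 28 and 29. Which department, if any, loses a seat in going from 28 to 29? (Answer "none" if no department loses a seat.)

Dorne

At 28 seats: Arden 4, Brisco 8, Carrow 6, Dorne 2, Eskel 8.
At 29 seats: Arden 5, Brisco 8, Carrow 7, Dorne 1, Eskel 8.
Dorne drops from 2 to 1.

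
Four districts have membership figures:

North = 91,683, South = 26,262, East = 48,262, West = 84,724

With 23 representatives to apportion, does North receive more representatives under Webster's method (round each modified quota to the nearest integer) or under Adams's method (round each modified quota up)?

Webster: North 9, South 2, East 4, West 8.
Adams: North 8, South 3, East 4, West 8.
North gets 9 under Webster and 8 under Adams.

Webster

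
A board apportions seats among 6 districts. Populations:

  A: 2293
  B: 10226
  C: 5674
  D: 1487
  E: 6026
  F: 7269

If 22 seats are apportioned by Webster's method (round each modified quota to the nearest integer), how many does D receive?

Standard divisor 32975/22 ≈ 1498.864; standard quotas: A 1.530, B 6.823, C 3.786, D 0.992, E 4.020, F 4.850.
Rounding to the nearest integer gives 2, 7, 4, 1, 4, 5 = 23 seats, so the divisor must be adjusted.
With modified divisor 1550: modified quotas A 1.479, B 6.597, C 3.661, D 0.959, E 3.888, F 4.690.
Rounding to the nearest integer: A 1, B 7, C 4, D 1, E 4, F 5 (total 22).
D receives 1.

1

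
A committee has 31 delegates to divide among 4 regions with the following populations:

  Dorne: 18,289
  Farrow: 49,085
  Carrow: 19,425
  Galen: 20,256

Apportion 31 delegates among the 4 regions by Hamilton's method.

Total 107055; standard divisor 107055/31 ≈ 3453.387.
Standard quotas: Dorne 5.2960, Farrow 14.2136, Carrow 5.6249, Galen 5.8655.
Lower quotas: Dorne 5, Farrow 14, Carrow 5, Galen 5 (sum 29, leaving 2 seats).
Remainders in descending order: Galen 0.8655, Carrow 0.6249, Dorne 0.2960, Farrow 0.2136.
Largest remainders: Galen, Carrow receive the extra seats.

Dorne: 5, Farrow: 14, Carrow: 6, Galen: 6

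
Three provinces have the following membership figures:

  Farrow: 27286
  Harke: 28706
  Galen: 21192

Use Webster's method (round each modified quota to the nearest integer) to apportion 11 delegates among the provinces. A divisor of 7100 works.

With modified divisor 7100: modified quotas Farrow 3.843, Harke 4.043, Galen 2.985.
Rounding to the nearest integer: Farrow 4, Harke 4, Galen 3 (total 11).

Farrow 4, Harke 4, Galen 3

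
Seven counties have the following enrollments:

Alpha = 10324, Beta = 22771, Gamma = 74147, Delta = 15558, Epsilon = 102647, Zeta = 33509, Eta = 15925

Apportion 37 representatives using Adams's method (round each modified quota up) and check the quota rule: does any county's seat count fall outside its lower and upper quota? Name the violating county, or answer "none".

Standard quotas: Alpha 1.390, Beta 3.065, Gamma 9.980, Delta 2.094, Epsilon 13.817, Zeta 4.510, Eta 2.144.
Adams allocation: Alpha 2, Beta 3, Gamma 10, Delta 2, Epsilon 13, Zeta 5, Eta 2.
Every allocation lies between the lower and upper quota.

none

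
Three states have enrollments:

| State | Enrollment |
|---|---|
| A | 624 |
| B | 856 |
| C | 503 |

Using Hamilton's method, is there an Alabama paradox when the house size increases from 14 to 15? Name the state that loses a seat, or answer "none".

none

At 14 seats: A 4, B 6, C 4.
At 15 seats: A 5, B 6, C 4.
No state's allocation decreased.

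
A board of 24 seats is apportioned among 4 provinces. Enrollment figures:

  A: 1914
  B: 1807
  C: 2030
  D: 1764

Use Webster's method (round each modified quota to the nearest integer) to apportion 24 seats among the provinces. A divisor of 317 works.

A: 6, B: 6, C: 6, D: 6

With modified divisor 317: modified quotas A 6.038, B 5.700, C 6.404, D 5.565.
Rounding to the nearest integer: A 6, B 6, C 6, D 6 (total 24).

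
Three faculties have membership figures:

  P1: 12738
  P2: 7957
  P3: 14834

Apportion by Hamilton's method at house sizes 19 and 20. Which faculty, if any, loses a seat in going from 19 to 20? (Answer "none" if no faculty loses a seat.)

At 19 seats: P1 7, P2 4, P3 8.
At 20 seats: P1 7, P2 5, P3 8.
No faculty's allocation decreased.

none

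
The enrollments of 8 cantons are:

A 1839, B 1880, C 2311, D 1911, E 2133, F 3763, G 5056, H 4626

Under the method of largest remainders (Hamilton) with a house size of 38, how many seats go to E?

3

Standard divisor: 23519 ÷ 38 ≈ 618.921.
Standard quotas: A 2.9713, B 3.0375, C 3.7339, D 3.0876, E 3.4463, F 6.0799, G 8.1691, H 7.4743.
Lower quotas: A 2, B 3, C 3, D 3, E 3, F 6, G 8, H 7 (sum 35, leaving 3 seats).
Remainders in descending order: A 0.9713, C 0.7339, H 0.4743, E 0.4463, G 0.1691, D 0.0876, F 0.0799, B 0.0375.
The surplus seats go to A, C, H.
E receives 3.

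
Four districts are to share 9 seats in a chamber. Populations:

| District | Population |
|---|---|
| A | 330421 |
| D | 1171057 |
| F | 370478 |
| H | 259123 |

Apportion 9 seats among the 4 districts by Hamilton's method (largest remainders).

The standard divisor is 2131079/9 ≈ 236786.556.
Standard quotas: A 1.3954, D 4.9456, F 1.5646, H 1.0943.
Lower quotas: A 1, D 4, F 1, H 1 (sum 7, leaving 2 seats).
Remainders in descending order: D 0.9456, F 0.5646, A 0.3954, H 0.0943.
The surplus seats go to D, F.

A 1, D 5, F 2, H 1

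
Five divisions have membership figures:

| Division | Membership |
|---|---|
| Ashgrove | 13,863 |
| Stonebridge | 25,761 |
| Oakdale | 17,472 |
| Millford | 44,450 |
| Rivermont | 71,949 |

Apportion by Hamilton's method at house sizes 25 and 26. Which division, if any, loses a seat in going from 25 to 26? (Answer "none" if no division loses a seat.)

Oakdale

At 25 seats: Ashgrove 2, Stonebridge 4, Oakdale 3, Millford 6, Rivermont 10.
At 26 seats: Ashgrove 2, Stonebridge 4, Oakdale 2, Millford 7, Rivermont 11.
Oakdale drops from 3 to 2.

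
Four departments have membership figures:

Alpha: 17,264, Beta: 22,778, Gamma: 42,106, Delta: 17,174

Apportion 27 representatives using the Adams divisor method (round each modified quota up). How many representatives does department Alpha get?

Standard divisor 99322/27 ≈ 3678.593; standard quotas: Alpha 4.693, Beta 6.192, Gamma 11.446, Delta 4.669.
Rounding up gives 5, 7, 12, 5 = 29 seats, so the divisor must be adjusted.
With modified divisor 4000: modified quotas Alpha 4.316, Beta 5.694, Gamma 10.527, Delta 4.293.
Rounding up: Alpha 5, Beta 6, Gamma 11, Delta 5 (total 27).
Alpha receives 5.

5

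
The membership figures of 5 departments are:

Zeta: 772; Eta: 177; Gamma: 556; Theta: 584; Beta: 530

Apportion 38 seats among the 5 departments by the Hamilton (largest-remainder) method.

Total 2619; standard divisor 2619/38 ≈ 68.921.
Standard quotas: Zeta 11.201, Eta 2.568, Gamma 8.067, Theta 8.473, Beta 7.690.
Lower quotas: Zeta 11, Eta 2, Gamma 8, Theta 8, Beta 7 (sum 36, leaving 2 seats).
Remainders in descending order: Beta 0.690, Eta 0.568, Theta 0.473, Zeta 0.201, Gamma 0.067.
The surplus seats go to Beta, Eta.

Zeta 11, Eta 3, Gamma 8, Theta 8, Beta 8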